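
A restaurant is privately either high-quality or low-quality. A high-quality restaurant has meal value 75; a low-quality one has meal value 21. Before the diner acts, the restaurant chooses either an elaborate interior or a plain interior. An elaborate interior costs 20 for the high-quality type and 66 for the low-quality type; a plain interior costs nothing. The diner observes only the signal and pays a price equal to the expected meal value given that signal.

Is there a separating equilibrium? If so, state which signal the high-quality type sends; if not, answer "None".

Try high-quality → elaborate interior, low-quality → plain interior:
  Under separation the diner infers type exactly: elaborate interior → high-quality (pays 75), plain interior → low-quality (pays 21).
  High-quality: elaborate interior gives 75 − 20 = 55; plain interior gives 21 − 0 = 21. No deviation. ✓
  Low-quality: plain interior gives 21 − 0 = 21; elaborate interior gives 75 − 66 = 9. No deviation. ✓
Both hold — the high-quality type sends elaborate interior.

elaborate interior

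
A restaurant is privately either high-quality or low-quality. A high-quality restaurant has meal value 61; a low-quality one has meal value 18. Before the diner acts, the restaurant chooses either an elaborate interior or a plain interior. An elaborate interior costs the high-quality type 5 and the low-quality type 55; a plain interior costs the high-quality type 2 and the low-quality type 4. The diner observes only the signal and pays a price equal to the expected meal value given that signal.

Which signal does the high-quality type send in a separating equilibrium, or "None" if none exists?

elaborate interior

Try high-quality → elaborate interior, low-quality → plain interior:
  Under separation the diner infers type exactly: elaborate interior → high-quality (pays 61), plain interior → low-quality (pays 18).
  High-quality: elaborate interior gives 61 − 5 = 56; plain interior gives 18 − 2 = 16. No deviation. ✓
  Low-quality: plain interior gives 18 − 4 = 14; elaborate interior gives 61 − 55 = 6. No deviation. ✓
Both hold — the high-quality type sends elaborate interior.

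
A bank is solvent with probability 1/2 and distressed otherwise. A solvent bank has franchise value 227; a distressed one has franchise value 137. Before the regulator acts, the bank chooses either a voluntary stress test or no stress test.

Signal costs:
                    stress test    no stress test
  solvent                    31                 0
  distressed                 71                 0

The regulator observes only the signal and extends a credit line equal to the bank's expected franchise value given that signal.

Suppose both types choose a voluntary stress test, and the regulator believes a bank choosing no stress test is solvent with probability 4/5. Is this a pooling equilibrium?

At the pooled signal (stress test) the regulator holds the prior 1/2 and pays 1/2·227 + 1/2·137 = 182. Off-path (no stress test) belief 4/5 gives 4/5·227 + 1/5·137 = 209.
Solvent: stress test gives 182 − 31 = 151; no stress test gives 209 − 0 = 209. Deviates. ✗
Distressed: stress test gives 182 − 71 = 111; no stress test gives 209 − 0 = 209. Deviates. ✗

No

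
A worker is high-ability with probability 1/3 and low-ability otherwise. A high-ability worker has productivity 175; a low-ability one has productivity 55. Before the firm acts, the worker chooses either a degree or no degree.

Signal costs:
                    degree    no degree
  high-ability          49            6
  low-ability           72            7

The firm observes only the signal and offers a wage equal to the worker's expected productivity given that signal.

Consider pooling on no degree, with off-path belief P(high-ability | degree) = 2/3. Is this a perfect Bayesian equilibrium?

Yes

At the pooled signal (no degree) the firm holds the prior 1/3 and pays 1/3·175 + 2/3·55 = 95. Off-path (degree) belief 2/3 gives 2/3·175 + 1/3·55 = 135.
High-ability: no degree gives 95 − 6 = 89; degree gives 135 − 49 = 86. Stays. ✓
Low-ability: no degree gives 95 − 7 = 88; degree gives 135 − 72 = 63. Stays. ✓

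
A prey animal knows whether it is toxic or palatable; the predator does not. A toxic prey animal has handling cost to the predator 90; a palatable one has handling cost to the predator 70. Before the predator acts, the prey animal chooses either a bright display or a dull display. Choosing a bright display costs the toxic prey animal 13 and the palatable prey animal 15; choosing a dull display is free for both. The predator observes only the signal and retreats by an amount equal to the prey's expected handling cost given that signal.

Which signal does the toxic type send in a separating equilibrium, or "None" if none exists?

Try toxic → bright display, palatable → dull display:
  Under separation the predator infers type exactly: bright display → toxic (pays 90), dull display → palatable (pays 70).
  Toxic: bright display gives 90 − 13 = 77; dull display gives 70 − 0 = 70. No deviation. ✓
  Palatable: dull display gives 70 − 0 = 70; bright display gives 90 − 15 = 75. Would deviate. ✗
Try toxic → dull display, palatable → bright display:
  Under separation the predator infers type exactly: dull display → toxic (pays 90), bright display → palatable (pays 70).
  Toxic: dull display gives 90 − 0 = 90; bright display gives 70 − 13 = 57. No deviation. ✓
  Palatable: bright display gives 70 − 15 = 55; dull display gives 90 − 0 = 90. Would deviate. ✗
Neither assignment is incentive-compatible.

None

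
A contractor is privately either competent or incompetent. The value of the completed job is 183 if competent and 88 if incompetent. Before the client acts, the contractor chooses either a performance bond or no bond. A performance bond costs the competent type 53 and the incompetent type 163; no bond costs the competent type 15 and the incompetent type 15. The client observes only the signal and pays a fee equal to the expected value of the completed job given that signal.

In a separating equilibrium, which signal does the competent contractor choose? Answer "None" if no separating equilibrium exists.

Try competent → bond, incompetent → no bond:
  If types separate, bond earns payment 183 and no bond earns 88.
  Competent: bond gives 183 − 53 = 130; no bond gives 88 − 15 = 73. No deviation. ✓
  Incompetent: no bond gives 88 − 15 = 73; bond gives 183 − 163 = 20. No deviation. ✓
Both hold — the competent type sends bond.

bond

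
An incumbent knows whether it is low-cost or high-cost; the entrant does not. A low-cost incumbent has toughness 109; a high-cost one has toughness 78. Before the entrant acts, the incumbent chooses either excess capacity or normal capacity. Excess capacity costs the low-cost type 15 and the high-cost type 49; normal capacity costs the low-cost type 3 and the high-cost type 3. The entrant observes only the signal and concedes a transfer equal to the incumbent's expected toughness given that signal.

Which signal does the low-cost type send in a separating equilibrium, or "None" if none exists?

Try low-cost → excess capacity, high-cost → normal capacity:
  If types separate, excess capacity earns payment 109 and normal capacity earns 78.
  Low-cost: excess capacity gives 109 − 15 = 94; normal capacity gives 78 − 3 = 75. No deviation. ✓
  High-cost: normal capacity gives 78 − 3 = 75; excess capacity gives 109 − 49 = 60. No deviation. ✓
Both hold — the low-cost type sends excess capacity.

excess capacity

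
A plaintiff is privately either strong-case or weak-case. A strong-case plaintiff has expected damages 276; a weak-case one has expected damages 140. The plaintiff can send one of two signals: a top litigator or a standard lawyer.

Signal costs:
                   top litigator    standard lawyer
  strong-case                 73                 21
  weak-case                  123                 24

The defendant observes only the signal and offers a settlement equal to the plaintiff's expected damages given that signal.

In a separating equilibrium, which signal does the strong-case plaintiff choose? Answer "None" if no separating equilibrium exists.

None

Try strong-case → top litigator, weak-case → standard lawyer:
  Under separation the defendant infers type exactly: top litigator → strong-case (pays 276), standard lawyer → weak-case (pays 140).
  Strong-case: top litigator gives 276 − 73 = 203; standard lawyer gives 140 − 21 = 119. No deviation. ✓
  Weak-case: standard lawyer gives 140 − 24 = 116; top litigator gives 276 − 123 = 153. Would deviate. ✗
Try strong-case → standard lawyer, weak-case → top litigator:
  Under separation the defendant infers type exactly: standard lawyer → strong-case (pays 276), top litigator → weak-case (pays 140).
  Strong-case: standard lawyer gives 276 − 21 = 255; top litigator gives 140 − 73 = 67. No deviation. ✓
  Weak-case: top litigator gives 140 − 123 = 17; standard lawyer gives 276 − 24 = 252. Would deviate. ✗
Neither assignment is incentive-compatible.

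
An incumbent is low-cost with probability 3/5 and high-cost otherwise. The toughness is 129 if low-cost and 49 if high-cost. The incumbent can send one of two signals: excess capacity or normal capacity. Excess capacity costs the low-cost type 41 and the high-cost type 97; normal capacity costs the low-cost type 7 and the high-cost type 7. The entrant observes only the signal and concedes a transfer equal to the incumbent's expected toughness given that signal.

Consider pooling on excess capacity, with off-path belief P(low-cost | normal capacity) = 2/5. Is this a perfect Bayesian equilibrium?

At the pooled signal (excess capacity) the entrant holds the prior 3/5 and pays 3/5·129 + 2/5·49 = 97. Off-path (normal capacity) belief 2/5 gives 2/5·129 + 3/5·49 = 81.
Low-cost: excess capacity gives 97 − 41 = 56; normal capacity gives 81 − 7 = 74. Deviates. ✗
High-cost: excess capacity gives 97 − 97 = 0; normal capacity gives 81 − 7 = 74. Deviates. ✗

No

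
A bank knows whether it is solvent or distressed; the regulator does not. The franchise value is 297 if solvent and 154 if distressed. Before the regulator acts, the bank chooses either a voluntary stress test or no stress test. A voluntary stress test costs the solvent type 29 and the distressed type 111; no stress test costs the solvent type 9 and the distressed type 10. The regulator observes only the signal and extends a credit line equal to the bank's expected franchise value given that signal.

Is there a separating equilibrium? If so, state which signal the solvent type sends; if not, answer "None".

Try solvent → stress test, distressed → no stress test:
  If types separate, stress test earns payment 297 and no stress test earns 154.
  Solvent: stress test gives 297 − 29 = 268; no stress test gives 154 − 9 = 145. No deviation. ✓
  Distressed: no stress test gives 154 − 10 = 144; stress test gives 297 − 111 = 186. Would deviate. ✗
Try solvent → no stress test, distressed → stress test:
  If types separate, no stress test earns payment 297 and stress test earns 154.
  Solvent: no stress test gives 297 − 9 = 288; stress test gives 154 − 29 = 125. No deviation. ✓
  Distressed: stress test gives 154 − 111 = 43; no stress test gives 297 − 10 = 287. Would deviate. ✗
Neither assignment is incentive-compatible.

None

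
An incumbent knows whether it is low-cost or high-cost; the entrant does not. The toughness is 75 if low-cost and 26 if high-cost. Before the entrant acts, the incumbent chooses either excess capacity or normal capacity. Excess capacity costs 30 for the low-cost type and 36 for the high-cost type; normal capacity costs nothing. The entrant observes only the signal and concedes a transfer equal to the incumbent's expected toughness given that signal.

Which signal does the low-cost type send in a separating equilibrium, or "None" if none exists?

None

Try low-cost → excess capacity, high-cost → normal capacity:
  Under separation the entrant infers type exactly: excess capacity → low-cost (pays 75), normal capacity → high-cost (pays 26).
  Low-cost: excess capacity gives 75 − 30 = 45; normal capacity gives 26 − 0 = 26. No deviation. ✓
  High-cost: normal capacity gives 26 − 0 = 26; excess capacity gives 75 − 36 = 39. Would deviate. ✗
Try low-cost → normal capacity, high-cost → excess capacity:
  Under separation the entrant infers type exactly: normal capacity → low-cost (pays 75), excess capacity → high-cost (pays 26).
  Low-cost: normal capacity gives 75 − 0 = 75; excess capacity gives 26 − 30 = -4. No deviation. ✓
  High-cost: excess capacity gives 26 − 36 = -10; normal capacity gives 75 − 0 = 75. Would deviate. ✗
Neither assignment is incentive-compatible.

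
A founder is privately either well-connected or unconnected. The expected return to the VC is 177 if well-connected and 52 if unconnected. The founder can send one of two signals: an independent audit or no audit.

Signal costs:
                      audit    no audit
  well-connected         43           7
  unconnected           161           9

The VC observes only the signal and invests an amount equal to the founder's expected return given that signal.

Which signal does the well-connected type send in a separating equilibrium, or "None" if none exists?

Try well-connected → audit, unconnected → no audit:
  If types separate, audit earns payment 177 and no audit earns 52.
  Well-connected: audit gives 177 − 43 = 134; no audit gives 52 − 7 = 45. No deviation. ✓
  Unconnected: no audit gives 52 − 9 = 43; audit gives 177 − 161 = 16. No deviation. ✓
Both hold — the well-connected type sends audit.

audit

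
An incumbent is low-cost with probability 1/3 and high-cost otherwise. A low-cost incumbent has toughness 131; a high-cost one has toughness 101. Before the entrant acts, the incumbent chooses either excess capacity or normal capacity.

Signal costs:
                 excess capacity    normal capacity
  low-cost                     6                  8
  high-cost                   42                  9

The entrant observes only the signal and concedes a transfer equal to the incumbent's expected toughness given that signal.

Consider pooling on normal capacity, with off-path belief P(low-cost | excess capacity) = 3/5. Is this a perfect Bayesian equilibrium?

At the pooled signal (normal capacity) the entrant holds the prior 1/3 and pays 1/3·131 + 2/3·101 = 111. Off-path (excess capacity) belief 3/5 gives 3/5·131 + 2/5·101 = 119.
Low-cost: normal capacity gives 111 − 8 = 103; excess capacity gives 119 − 6 = 113. Deviates. ✗
High-cost: normal capacity gives 111 − 9 = 102; excess capacity gives 119 − 42 = 77. Stays. ✓

No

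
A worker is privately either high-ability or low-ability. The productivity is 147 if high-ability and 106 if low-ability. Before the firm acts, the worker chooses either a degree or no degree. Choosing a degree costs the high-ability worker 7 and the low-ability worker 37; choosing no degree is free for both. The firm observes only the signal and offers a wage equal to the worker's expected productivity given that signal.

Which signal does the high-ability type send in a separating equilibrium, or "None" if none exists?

Try high-ability → degree, low-ability → no degree:
  Under separation the firm infers type exactly: degree → high-ability (pays 147), no degree → low-ability (pays 106).
  High-ability: degree gives 147 − 7 = 140; no degree gives 106 − 0 = 106. No deviation. ✓
  Low-ability: no degree gives 106 − 0 = 106; degree gives 147 − 37 = 110. Would deviate. ✗
Try high-ability → no degree, low-ability → degree:
  Under separation the firm infers type exactly: no degree → high-ability (pays 147), degree → low-ability (pays 106).
  High-ability: no degree gives 147 − 0 = 147; degree gives 106 − 7 = 99. No deviation. ✓
  Low-ability: degree gives 106 − 37 = 69; no degree gives 147 − 0 = 147. Would deviate. ✗
Neither assignment is incentive-compatible.

None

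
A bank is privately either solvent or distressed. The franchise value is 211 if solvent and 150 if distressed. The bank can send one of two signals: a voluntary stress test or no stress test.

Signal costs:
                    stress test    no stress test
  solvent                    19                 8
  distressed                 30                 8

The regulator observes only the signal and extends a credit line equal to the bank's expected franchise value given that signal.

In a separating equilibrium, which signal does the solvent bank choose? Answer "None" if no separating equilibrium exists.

None

Try solvent → stress test, distressed → no stress test:
  Under separation the regulator infers type exactly: stress test → solvent (pays 211), no stress test → distressed (pays 150).
  Solvent: stress test gives 211 − 19 = 192; no stress test gives 150 − 8 = 142. No deviation. ✓
  Distressed: no stress test gives 150 − 8 = 142; stress test gives 211 − 30 = 181. Would deviate. ✗
Try solvent → no stress test, distressed → stress test:
  Under separation the regulator infers type exactly: no stress test → solvent (pays 211), stress test → distressed (pays 150).
  Solvent: no stress test gives 211 − 8 = 203; stress test gives 150 − 19 = 131. No deviation. ✓
  Distressed: stress test gives 150 − 30 = 120; no stress test gives 211 − 8 = 203. Would deviate. ✗
Neither assignment is incentive-compatible.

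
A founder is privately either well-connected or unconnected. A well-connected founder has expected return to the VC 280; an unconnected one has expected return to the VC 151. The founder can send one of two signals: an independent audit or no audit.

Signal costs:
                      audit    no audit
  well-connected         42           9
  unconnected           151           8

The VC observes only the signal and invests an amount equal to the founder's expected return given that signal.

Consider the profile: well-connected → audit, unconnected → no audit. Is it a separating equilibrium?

Under separation the VC infers type exactly: audit → well-connected (pays 280), no audit → unconnected (pays 151).
Well-connected: audit gives 280 − 42 = 238; no audit gives 151 − 9 = 142. No deviation. ✓
Unconnected: no audit gives 151 − 8 = 143; audit gives 280 − 151 = 129. No deviation. ✓
Both incentive constraints hold.

Yes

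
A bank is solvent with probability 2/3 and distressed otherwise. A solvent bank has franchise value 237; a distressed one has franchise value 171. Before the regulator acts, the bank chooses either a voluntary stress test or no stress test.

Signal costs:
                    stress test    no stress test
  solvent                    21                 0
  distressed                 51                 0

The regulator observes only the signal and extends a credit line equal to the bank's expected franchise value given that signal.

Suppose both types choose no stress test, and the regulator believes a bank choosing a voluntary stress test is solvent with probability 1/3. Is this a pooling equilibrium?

Yes

On the equilibrium path (no stress test) the regulator holds the prior 2/3 and pays 2/3·237 + 1/3·171 = 215. Off-path (stress test) belief 1/3 gives 1/3·237 + 2/3·171 = 193.
Solvent: no stress test gives 215 − 0 = 215; stress test gives 193 − 21 = 172. Stays. ✓
Distressed: no stress test gives 215 − 0 = 215; stress test gives 193 − 51 = 142. Stays. ✓
Beliefs are Bayes-consistent on-path and both types best-respond.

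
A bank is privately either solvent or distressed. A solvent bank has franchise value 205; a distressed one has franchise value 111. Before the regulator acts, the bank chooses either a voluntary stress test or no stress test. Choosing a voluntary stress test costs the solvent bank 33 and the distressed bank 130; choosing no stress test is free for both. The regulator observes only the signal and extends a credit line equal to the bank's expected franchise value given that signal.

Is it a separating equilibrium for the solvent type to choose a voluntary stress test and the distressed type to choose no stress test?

Yes

If types separate, stress test earns payment 205 and no stress test earns 111.
Solvent: stress test gives 205 − 33 = 172; no stress test gives 111 − 0 = 111. No deviation. ✓
Distressed: no stress test gives 111 − 0 = 111; stress test gives 205 − 130 = 75. No deviation. ✓
Both incentive constraints hold.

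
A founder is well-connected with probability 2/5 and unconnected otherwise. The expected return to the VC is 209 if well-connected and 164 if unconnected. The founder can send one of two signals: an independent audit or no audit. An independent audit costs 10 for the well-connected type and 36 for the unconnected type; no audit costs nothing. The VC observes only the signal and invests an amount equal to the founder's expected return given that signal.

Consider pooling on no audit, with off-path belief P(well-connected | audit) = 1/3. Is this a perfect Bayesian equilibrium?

At the pooled signal (no audit) the VC holds the prior 2/5 and pays 2/5·209 + 3/5·164 = 182. Off-path (audit) belief 1/3 gives 1/3·209 + 2/3·164 = 179.
Well-connected: no audit gives 182 − 0 = 182; audit gives 179 − 10 = 169. Stays. ✓
Unconnected: no audit gives 182 − 0 = 182; audit gives 179 − 36 = 143. Stays. ✓

Yes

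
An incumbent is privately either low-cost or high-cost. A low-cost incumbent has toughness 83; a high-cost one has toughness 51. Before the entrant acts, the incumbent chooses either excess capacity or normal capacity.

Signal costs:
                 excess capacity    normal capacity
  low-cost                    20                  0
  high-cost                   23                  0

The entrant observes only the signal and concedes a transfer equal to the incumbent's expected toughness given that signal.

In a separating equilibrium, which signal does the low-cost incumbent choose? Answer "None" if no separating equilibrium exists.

Try low-cost → excess capacity, high-cost → normal capacity:
  Under separation the entrant infers type exactly: excess capacity → low-cost (pays 83), normal capacity → high-cost (pays 51).
  Low-cost: excess capacity gives 83 − 20 = 63; normal capacity gives 51 − 0 = 51. No deviation. ✓
  High-cost: normal capacity gives 51 − 0 = 51; excess capacity gives 83 − 23 = 60. Would deviate. ✗
Try low-cost → normal capacity, high-cost → excess capacity:
  Under separation the entrant infers type exactly: normal capacity → low-cost (pays 83), excess capacity → high-cost (pays 51).
  Low-cost: normal capacity gives 83 − 0 = 83; excess capacity gives 51 − 20 = 31. No deviation. ✓
  High-cost: excess capacity gives 51 − 23 = 28; normal capacity gives 83 − 0 = 83. Would deviate. ✗
Neither assignment is incentive-compatible.

None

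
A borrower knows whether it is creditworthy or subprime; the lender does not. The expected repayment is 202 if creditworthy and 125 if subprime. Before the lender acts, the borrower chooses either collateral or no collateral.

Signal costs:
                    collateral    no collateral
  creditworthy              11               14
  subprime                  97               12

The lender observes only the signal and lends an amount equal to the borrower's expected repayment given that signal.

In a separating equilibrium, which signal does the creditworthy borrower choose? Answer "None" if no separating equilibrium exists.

Try creditworthy → collateral, subprime → no collateral:
  Under separation the lender infers type exactly: collateral → creditworthy (pays 202), no collateral → subprime (pays 125).
  Creditworthy: collateral gives 202 − 11 = 191; no collateral gives 125 − 14 = 111. No deviation. ✓
  Subprime: no collateral gives 125 − 12 = 113; collateral gives 202 − 97 = 105. No deviation. ✓
Both hold — the creditworthy type sends collateral.

collateral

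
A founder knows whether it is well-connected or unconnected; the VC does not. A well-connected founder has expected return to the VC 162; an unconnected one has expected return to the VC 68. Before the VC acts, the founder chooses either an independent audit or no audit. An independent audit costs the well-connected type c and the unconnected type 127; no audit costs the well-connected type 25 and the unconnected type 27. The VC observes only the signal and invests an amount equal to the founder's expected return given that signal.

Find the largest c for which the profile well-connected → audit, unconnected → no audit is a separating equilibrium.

119

Under separation: audit → well-connected (pays 162); no audit → unconnected (pays 68).
Unconnected: 68 − 27 = 41 ≥ 162 − 127 = 35. Holds regardless of c. ✓
Well-connected: 162 − c ≥ 68 − 25, so c ≤ 162 − 43 = 119.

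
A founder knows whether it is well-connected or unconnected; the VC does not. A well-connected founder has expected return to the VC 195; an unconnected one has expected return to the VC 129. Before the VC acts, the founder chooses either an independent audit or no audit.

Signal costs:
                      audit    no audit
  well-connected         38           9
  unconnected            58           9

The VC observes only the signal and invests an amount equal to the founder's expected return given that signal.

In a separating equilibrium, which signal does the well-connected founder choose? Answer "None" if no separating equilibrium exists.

Try well-connected → audit, unconnected → no audit:
  If types separate, audit earns payment 195 and no audit earns 129.
  Well-connected: audit gives 195 − 38 = 157; no audit gives 129 − 9 = 120. No deviation. ✓
  Unconnected: no audit gives 129 − 9 = 120; audit gives 195 − 58 = 137. Would deviate. ✗
Try well-connected → no audit, unconnected → audit:
  If types separate, no audit earns payment 195 and audit earns 129.
  Well-connected: no audit gives 195 − 9 = 186; audit gives 129 − 38 = 91. No deviation. ✓
  Unconnected: audit gives 129 − 58 = 71; no audit gives 195 − 9 = 186. Would deviate. ✗
Neither assignment is incentive-compatible.

None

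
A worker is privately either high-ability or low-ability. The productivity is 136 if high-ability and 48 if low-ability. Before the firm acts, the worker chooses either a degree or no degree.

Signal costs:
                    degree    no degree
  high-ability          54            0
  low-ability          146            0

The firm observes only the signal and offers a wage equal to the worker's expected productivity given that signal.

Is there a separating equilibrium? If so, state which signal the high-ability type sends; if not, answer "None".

degree

Try high-ability → degree, low-ability → no degree:
  If types separate, degree earns payment 136 and no degree earns 48.
  High-ability: degree gives 136 − 54 = 82; no degree gives 48 − 0 = 48. No deviation. ✓
  Low-ability: no degree gives 48 − 0 = 48; degree gives 136 − 146 = -10. No deviation. ✓
Both hold — the high-ability type sends degree.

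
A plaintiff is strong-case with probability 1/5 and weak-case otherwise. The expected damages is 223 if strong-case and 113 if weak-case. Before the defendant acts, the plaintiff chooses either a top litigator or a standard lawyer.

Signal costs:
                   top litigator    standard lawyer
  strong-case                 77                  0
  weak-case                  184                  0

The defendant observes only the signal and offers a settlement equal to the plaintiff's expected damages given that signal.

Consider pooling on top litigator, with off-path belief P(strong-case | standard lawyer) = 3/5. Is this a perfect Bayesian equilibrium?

No

On the equilibrium path (top litigator) the defendant holds the prior 1/5 and pays 1/5·223 + 4/5·113 = 135. Off-path (standard lawyer) belief 3/5 gives 3/5·223 + 2/5·113 = 179.
Strong-case: top litigator gives 135 − 77 = 58; standard lawyer gives 179 − 0 = 179. Deviates. ✗
Weak-case: top litigator gives 135 − 184 = -49; standard lawyer gives 179 − 0 = 179. Deviates. ✗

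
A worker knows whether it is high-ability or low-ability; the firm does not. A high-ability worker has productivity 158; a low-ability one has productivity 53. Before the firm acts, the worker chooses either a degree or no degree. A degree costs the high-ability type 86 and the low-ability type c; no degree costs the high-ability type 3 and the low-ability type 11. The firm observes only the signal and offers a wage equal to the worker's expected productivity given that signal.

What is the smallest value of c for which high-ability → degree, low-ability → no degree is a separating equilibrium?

Under separation: degree → high-ability (pays 158); no degree → low-ability (pays 53).
High-ability: 158 − 86 = 72 ≥ 53 − 3 = 50. Holds regardless of c. ✓
Low-ability: 53 − 11 ≥ 158 − c, so c ≥ 158 − 42 = 116.

116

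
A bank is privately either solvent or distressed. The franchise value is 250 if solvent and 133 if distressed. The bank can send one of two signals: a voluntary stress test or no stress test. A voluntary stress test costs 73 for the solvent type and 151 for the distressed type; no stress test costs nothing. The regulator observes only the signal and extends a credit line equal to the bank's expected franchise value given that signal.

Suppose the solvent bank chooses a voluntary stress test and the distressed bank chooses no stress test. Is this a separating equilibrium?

If types separate, stress test earns payment 250 and no stress test earns 133.
Solvent: stress test gives 250 − 73 = 177; no stress test gives 133 − 0 = 133. No deviation. ✓
Distressed: no stress test gives 133 − 0 = 133; stress test gives 250 − 151 = 99. No deviation. ✓
Neither type gains from mimicking the other.

Yes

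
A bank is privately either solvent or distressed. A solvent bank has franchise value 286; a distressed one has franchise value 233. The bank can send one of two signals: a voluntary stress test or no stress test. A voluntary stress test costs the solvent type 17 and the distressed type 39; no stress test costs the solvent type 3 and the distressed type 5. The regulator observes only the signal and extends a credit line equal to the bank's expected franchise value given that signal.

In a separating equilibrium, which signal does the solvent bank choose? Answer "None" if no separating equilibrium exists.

None

Try solvent → stress test, distressed → no stress test:
  Under separation the regulator infers type exactly: stress test → solvent (pays 286), no stress test → distressed (pays 233).
  Solvent: stress test gives 286 − 17 = 269; no stress test gives 233 − 3 = 230. No deviation. ✓
  Distressed: no stress test gives 233 − 5 = 228; stress test gives 286 − 39 = 247. Would deviate. ✗
Try solvent → no stress test, distressed → stress test:
  Under separation the regulator infers type exactly: no stress test → solvent (pays 286), stress test → distressed (pays 233).
  Solvent: no stress test gives 286 − 3 = 283; stress test gives 233 − 17 = 216. No deviation. ✓
  Distressed: stress test gives 233 − 39 = 194; no stress test gives 286 − 5 = 281. Would deviate. ✗
Neither assignment is incentive-compatible.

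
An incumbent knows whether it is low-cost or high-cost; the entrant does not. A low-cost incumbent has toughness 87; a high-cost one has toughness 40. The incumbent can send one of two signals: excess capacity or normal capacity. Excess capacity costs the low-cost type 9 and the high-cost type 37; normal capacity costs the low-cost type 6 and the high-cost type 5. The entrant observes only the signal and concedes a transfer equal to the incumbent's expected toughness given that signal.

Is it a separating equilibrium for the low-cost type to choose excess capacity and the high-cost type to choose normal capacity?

Under separation the entrant infers type exactly: excess capacity → low-cost (pays 87), normal capacity → high-cost (pays 40).
Low-cost: excess capacity gives 87 − 9 = 78; normal capacity gives 40 − 6 = 34. No deviation. ✓
High-cost: normal capacity gives 40 − 5 = 35; excess capacity gives 87 − 37 = 50. Would deviate. ✗

No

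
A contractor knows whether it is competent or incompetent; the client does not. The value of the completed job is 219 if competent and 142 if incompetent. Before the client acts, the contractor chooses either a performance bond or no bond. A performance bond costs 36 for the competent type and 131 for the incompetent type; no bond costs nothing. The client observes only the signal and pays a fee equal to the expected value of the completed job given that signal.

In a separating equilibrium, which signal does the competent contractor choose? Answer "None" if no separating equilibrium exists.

bond

Try competent → bond, incompetent → no bond:
  If types separate, bond earns payment 219 and no bond earns 142.
  Competent: bond gives 219 − 36 = 183; no bond gives 142 − 0 = 142. No deviation. ✓
  Incompetent: no bond gives 142 − 0 = 142; bond gives 219 − 131 = 88. No deviation. ✓
Both hold — the competent type sends bond.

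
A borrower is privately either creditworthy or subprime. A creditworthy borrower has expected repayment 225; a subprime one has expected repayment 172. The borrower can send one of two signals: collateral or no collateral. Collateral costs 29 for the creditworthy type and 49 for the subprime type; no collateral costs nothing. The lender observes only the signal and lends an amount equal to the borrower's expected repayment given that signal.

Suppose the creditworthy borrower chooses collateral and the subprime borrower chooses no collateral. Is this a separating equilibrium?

No

Under separation the lender infers type exactly: collateral → creditworthy (pays 225), no collateral → subprime (pays 172).
Creditworthy: collateral gives 225 − 29 = 196; no collateral gives 172 − 0 = 172. No deviation. ✓
Subprime: no collateral gives 172 − 0 = 172; collateral gives 225 − 49 = 176. Would deviate. ✗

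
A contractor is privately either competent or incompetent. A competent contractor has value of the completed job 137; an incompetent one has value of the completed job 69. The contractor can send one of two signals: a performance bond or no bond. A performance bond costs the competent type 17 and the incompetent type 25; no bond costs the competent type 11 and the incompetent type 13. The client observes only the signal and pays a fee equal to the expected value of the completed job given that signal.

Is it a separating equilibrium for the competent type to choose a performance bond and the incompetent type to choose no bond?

No

If types separate, bond earns payment 137 and no bond earns 69.
Competent: bond gives 137 − 17 = 120; no bond gives 69 − 11 = 58. No deviation. ✓
Incompetent: no bond gives 69 − 13 = 56; bond gives 137 − 25 = 112. Would deviate. ✗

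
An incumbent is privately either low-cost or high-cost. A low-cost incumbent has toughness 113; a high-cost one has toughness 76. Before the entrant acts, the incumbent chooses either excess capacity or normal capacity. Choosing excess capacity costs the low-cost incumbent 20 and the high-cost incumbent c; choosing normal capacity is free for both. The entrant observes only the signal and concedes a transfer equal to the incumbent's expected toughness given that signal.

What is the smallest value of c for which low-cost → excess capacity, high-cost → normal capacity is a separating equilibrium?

Under separation: excess capacity → low-cost (pays 113); normal capacity → high-cost (pays 76).
Low-cost: 113 − 20 = 93 ≥ 76 − 0 = 76. Holds regardless of c. ✓
High-cost: 76 − 0 ≥ 113 − c, so c ≥ 113 − 76 = 37.

37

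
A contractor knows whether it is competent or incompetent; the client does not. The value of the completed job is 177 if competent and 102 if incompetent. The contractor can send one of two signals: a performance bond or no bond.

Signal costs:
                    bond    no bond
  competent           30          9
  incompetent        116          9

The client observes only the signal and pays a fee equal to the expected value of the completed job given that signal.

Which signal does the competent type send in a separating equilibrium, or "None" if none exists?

bond

Try competent → bond, incompetent → no bond:
  If types separate, bond earns payment 177 and no bond earns 102.
  Competent: bond gives 177 − 30 = 147; no bond gives 102 − 9 = 93. No deviation. ✓
  Incompetent: no bond gives 102 − 9 = 93; bond gives 177 − 116 = 61. No deviation. ✓
Both hold — the competent type sends bond.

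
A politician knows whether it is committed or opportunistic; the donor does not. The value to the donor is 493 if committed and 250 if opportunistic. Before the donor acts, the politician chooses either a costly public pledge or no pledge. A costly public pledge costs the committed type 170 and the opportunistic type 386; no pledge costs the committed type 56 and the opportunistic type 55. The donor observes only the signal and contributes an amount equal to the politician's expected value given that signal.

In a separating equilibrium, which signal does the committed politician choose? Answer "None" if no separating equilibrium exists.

Try committed → pledge, opportunistic → no pledge:
  Under separation the donor infers type exactly: pledge → committed (pays 493), no pledge → opportunistic (pays 250).
  Committed: pledge gives 493 − 170 = 323; no pledge gives 250 − 56 = 194. No deviation. ✓
  Opportunistic: no pledge gives 250 − 55 = 195; pledge gives 493 − 386 = 107. No deviation. ✓
Both hold — the committed type sends pledge.

pledge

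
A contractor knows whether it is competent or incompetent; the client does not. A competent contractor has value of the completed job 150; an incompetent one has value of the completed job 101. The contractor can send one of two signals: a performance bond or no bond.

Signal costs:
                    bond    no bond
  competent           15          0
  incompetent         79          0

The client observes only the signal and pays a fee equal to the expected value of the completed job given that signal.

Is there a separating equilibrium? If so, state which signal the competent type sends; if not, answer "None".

Try competent → bond, incompetent → no bond:
  Under separation the client infers type exactly: bond → competent (pays 150), no bond → incompetent (pays 101).
  Competent: bond gives 150 − 15 = 135; no bond gives 101 − 0 = 101. No deviation. ✓
  Incompetent: no bond gives 101 − 0 = 101; bond gives 150 − 79 = 71. No deviation. ✓
Both hold — the competent type sends bond.

bond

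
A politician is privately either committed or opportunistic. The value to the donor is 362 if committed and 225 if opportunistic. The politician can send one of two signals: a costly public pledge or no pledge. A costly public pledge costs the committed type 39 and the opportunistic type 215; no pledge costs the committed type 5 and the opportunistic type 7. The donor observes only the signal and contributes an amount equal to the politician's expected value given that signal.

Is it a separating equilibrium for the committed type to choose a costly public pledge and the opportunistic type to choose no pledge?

If types separate, pledge earns payment 362 and no pledge earns 225.
Committed: pledge gives 362 − 39 = 323; no pledge gives 225 − 5 = 220. No deviation. ✓
Opportunistic: no pledge gives 225 − 7 = 218; pledge gives 362 − 215 = 147. No deviation. ✓
Both incentive constraints hold.

Yes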